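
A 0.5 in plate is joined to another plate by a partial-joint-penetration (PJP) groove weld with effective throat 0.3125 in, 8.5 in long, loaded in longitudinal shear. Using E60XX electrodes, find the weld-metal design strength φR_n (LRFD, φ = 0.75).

φR_n ≈ 71.7 kips

E60XX → F_EXX = 60 ksi.
Effective throat (given) t_e = 0.3125 in.
A_we = 0.3125 × 8.5 = 2.656 in².
F_nw = 0.6 F_EXX = 36 ksi.
φR_n = 0.75 × 36 × 2.656 = 71.72 kips.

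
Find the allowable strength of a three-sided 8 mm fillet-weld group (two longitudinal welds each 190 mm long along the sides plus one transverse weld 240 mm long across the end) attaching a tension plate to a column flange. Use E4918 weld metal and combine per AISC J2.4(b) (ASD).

R_n/Ω ≈ 568 kN

E49XX → F_EXX = 490 MPa.
t_e = 0.707 × 8 = 5.656 mm.
R_nwl = 0.6 × 490 × 5.656 × 380 × 10⁻³ = 631.9 kN (longitudinal, 2 welds).
R_nwt = 0.6 × 490 × 5.656 × 240 × 10⁻³ = 399.1 kN (transverse, base value).
(i) R_nwl + R_nwt = 1031 kN; (ii) 0.85 R_nwl + 1.5 R_nwt = 1136 kN.
R_n = max = 1136 kN [governs: (ii)]; R_n/Ω = 567.9 kN.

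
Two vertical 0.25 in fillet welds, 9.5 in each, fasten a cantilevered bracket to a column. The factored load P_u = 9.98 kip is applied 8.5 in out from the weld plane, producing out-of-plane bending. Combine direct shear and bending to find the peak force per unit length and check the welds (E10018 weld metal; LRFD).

E100XX → F_EXX = 100 ksi.
L_w = 2 × 9.5 = 19 in; section modulus (unit throat) S = 2 × L²/6 = 30.08 in².
Direct shear f_v = P/L_w = 9.98/19 = 0.5253 kip/in.
Moment M = P × e = 9.98 × 8.5 = 84.83 kip·in; bending f_b = M/S = 2.82 kip/in.
f_max = √(f_v² + f_b²) = √(0.5253² + 2.82²) = 2.868 kip/in.
φr_n = 0.75 × 0.6 × 100 × (0.707 × 0.25) = 7.954 kip/in → adequate.

f_max ≈ 2.87 kip/in; adequate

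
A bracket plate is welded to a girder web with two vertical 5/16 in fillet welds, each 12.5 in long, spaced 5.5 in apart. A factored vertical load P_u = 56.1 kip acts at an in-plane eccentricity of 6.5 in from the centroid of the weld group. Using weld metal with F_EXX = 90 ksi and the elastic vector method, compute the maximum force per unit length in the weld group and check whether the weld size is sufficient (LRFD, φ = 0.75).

Total weld length L_w = 25 in. Treat welds as unit-width lines.
Polar moment about centroid: J = 2[d³/12 + d(b/2)²] = 2[12.5³/12 + 12.5×2.75²] = 514.6 in³.
Direct shear f_v = P/L_w = 56.1 / 25 = 2.244 kip/in (vertical).
Torsion M = P·e = 56.1 × 6.5 = 364.65 kip·in.
Critical point at (x, y) = (2.75, 6.25) from centroid. f_tx = M·y/J = 4.429 kip/in; f_ty = M·x/J = 1.949 kip/in.
Resultant f_max = √[f_tx² + (f_v + f_ty)²] = √[4.429² + (2.244 + 1.949)²] = 6.099 kip/in.
Capacity per unit length: φr_n = 0.75 × 0.6 × 90 × (0.707 × 0.3125) = 8.948 kip/in.
6.099 ≤ 8.948 → adequate.

f_max ≈ 6.1 kip/in; adequate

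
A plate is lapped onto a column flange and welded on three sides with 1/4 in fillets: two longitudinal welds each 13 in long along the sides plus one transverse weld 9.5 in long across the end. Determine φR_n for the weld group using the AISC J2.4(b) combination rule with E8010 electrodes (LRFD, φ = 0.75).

φR_n ≈ 231 kips

E80XX → F_EXX = 80 ksi.
t_e = 0.707 × 0.25 = 0.1767 in.
R_nwl = 0.6 × 80 × 0.1767 × 26 = 220.6 kips (longitudinal, 2 welds).
R_nwt = 0.6 × 80 × 0.1767 × 9.5 = 80.6 kips (transverse, base value).
(i) R_nwl + R_nwt = 301.2 kips; (ii) 0.85 R_nwl + 1.5 R_nwt = 308.4 kips.
R_n = max = 308.4 kips [governs: (ii)]; φR_n = 231.3 kips.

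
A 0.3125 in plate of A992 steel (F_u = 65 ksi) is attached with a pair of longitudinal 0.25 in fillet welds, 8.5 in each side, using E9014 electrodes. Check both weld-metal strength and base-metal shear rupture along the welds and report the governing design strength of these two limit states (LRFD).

φR_n ≈ 122 kip (weld metal governs)

E90XX → F_EXX = 90 ksi.
t_e = 0.707 × 0.25 = 0.1767 in; L = 17 in.
Weld metal: φR_n = 0.75 × 0.6 × 90 × 0.1767 × 17 = 121.7 kip.
Base metal (shear rupture): φR_n = 0.75 × 0.6 × 65 × 0.3125 × 17 = 155.4 kip.
Governing: weld metal.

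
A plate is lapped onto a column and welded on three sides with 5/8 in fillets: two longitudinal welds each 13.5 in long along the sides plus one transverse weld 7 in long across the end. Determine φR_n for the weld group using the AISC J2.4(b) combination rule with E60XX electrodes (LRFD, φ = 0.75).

E60XX → F_EXX = 60 ksi.
t_e = 0.707 × 0.625 = 0.4419 in.
R_nwl = 0.6 × 60 × 0.4419 × 27 = 429.5 kip (longitudinal, 2 welds).
R_nwt = 0.6 × 60 × 0.4419 × 7 = 111.4 kip (transverse, base value).
(i) R_nwl + R_nwt = 540.9 kip; (ii) 0.85 R_nwl + 1.5 R_nwt = 532.1 kip.
R_n = max = 540.9 kip [governs: (i)]; φR_n = 405.6 kip.

φR_n ≈ 406 kip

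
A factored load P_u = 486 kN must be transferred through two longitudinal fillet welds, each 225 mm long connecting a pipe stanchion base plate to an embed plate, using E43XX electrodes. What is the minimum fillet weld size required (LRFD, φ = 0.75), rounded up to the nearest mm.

E43XX → F_EXX = 430 MPa.
Total weld length L = 450 mm.
Required throat t_e = P_u / (φ × 0.6 F_EXX × L) = 486 / (0.75 × 0.6 × 430 × 450 × 10⁻³) = 5.581 mm.
Required leg w = t_e / 0.707 = 7.894 mm → use 8 mm.

w = 8 mm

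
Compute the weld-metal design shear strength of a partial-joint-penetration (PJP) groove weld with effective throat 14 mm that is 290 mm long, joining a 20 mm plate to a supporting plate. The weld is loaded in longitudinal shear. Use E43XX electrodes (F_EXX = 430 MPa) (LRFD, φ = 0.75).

Effective throat (given) t_e = 14 mm.
A_we = 14 × 290 = 4060 mm².
F_nw = 0.6 F_EXX = 258 MPa.
φR_n = 0.75 × 258 × 4060 × 10⁻³ = 785.6 kN.

φR_n ≈ 786 kN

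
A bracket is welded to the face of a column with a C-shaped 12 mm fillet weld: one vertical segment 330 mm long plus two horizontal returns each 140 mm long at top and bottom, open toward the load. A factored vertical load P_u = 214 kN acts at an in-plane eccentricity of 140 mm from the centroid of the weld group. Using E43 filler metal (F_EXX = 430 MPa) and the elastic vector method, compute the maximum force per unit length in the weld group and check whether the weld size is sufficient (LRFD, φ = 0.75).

Total weld length L_w = 610 mm. Treat welds as unit-width lines.
Centroid: x̄ = 2×140×70 / 610 = 32.13 mm from the vertical weld.
Polar moment about centroid: J = I_x + I_y = [330³/12 + 2×140×165²] + [330×32.13² + 2(140³/12 + 140×37.87²)] = 11820000 mm³.
Direct shear f_v = P/L_w = 214×10³ / 610 = 350.8 N/mm (vertical).
Torsion M = P·e = 214×10³ × 140 = 29960000 N·mm.
Critical point at (x, y) = (107.9, 165) from centroid. f_tx = M·y/J = 418.3 N/mm; f_ty = M·x/J = 273.5 N/mm.
Resultant f_max = √[f_tx² + (f_v + f_ty)²] = √[418.3² + (350.8 + 273.5)²] = 751.5 N/mm.
Capacity per unit length: φr_n = 0.75 × 0.6 × 430 × (0.707 × 12) = 1642 N/mm.
751.5 ≤ 1642 → adequate.

f_max ≈ 751 N/mm; adequate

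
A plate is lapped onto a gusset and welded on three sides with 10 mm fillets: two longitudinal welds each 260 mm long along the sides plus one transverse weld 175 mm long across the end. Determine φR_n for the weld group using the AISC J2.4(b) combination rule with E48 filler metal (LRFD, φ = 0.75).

E48XX → F_EXX = 480 MPa.
t_e = 0.707 × 10 = 7.07 mm.
R_nwl = 0.6 × 480 × 7.07 × 520 × 10⁻³ = 1059 kN (longitudinal, 2 welds).
R_nwt = 0.6 × 480 × 7.07 × 175 × 10⁻³ = 356.3 kN (transverse, base value).
(i) R_nwl + R_nwt = 1415 kN; (ii) 0.85 R_nwl + 1.5 R_nwt = 1434 kN.
R_n = max = 1434 kN [governs: (ii)]; φR_n = 1076 kN.

φR_n ≈ 1080 kN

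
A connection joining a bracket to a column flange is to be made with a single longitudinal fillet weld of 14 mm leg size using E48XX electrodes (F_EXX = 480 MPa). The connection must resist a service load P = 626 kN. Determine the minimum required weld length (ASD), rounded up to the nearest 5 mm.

L = 440 mm

Throat t_e = 0.707 × 14 = 9.898 mm.
r_n/Ω = (0.6 × 480 × 9.898) / 2.0 = 1425 N/mm = 1.425 kN/mm.
L_req = P / (r_n/Ω) = 626 / 1.425 = 439.2 mm total.
Round up → use L = 440 mm.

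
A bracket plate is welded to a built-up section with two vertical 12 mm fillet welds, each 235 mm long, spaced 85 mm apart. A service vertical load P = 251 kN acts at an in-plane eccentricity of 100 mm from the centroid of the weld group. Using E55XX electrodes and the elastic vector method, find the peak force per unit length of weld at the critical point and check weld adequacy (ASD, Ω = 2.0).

f_max ≈ 1320 N/mm; adequate

E55XX → F_EXX = 550 MPa.
Total weld length L_w = 470 mm. Treat welds as unit-width lines.
Polar moment about centroid: J = 2[d³/12 + d(b/2)²] = 2[235³/12 + 235×42.5²] = 3012000 mm³.
Direct shear f_v = P/L_w = 251×10³ / 470 = 534 N/mm (vertical).
Torsion M = P·e = 251×10³ × 100 = 25100000 N·mm.
Critical point at (x, y) = (42.5, 117.5) from centroid. f_tx = M·y/J = 979.2 N/mm; f_ty = M·x/J = 354.2 N/mm.
Resultant f_max = √[f_tx² + (f_v + f_ty)²] = √[979.2² + (534 + 354.2)²] = 1322 N/mm.
Capacity per unit length: r_n/Ω = (1/2.0) × 0.6 × 550 × (0.707 × 12) = 1400 N/mm.
1322 ≤ 1400 → adequate.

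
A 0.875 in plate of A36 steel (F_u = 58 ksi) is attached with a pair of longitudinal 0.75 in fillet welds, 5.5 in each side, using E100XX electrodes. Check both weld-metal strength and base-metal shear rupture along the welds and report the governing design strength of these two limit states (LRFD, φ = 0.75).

φR_n ≈ 251 kip (base-metal shear rupture governs)

E100XX → F_EXX = 100 ksi.
t_e = 0.707 × 0.75 = 0.5302 in; L = 11 in.
Weld metal: φR_n = 0.75 × 0.6 × 100 × 0.5302 × 11 = 262.5 kip.
Base metal (shear rupture): φR_n = 0.75 × 0.6 × 58 × 0.875 × 11 = 251.2 kip.
Governing: base-metal shear rupture.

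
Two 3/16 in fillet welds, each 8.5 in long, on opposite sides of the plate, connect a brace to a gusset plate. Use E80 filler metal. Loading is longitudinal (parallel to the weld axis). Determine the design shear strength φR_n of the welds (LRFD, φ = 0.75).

E80XX → F_EXX = 80 ksi.
Effective throat t_e = 0.707 × 0.1875 = 0.1326 in.
Total length L = 17 in; A_we = 0.1326 × 17 = 2.254 in².
F_nw = 0.6 F_EXX = 0.6 × 80 = 48 ksi.
φR_n = 0.75 × 48 × 2.254 = 81.13 kips.

φR_n ≈ 81.1 kips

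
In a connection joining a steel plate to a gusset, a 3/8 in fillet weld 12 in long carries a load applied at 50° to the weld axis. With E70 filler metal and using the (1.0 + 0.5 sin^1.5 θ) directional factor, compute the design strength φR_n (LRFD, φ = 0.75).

φR_n ≈ 134 kips

E70XX → F_EXX = 70 ksi.
t_e = 0.707 × 0.375 = 0.2651 in; A_we = 0.2651 × 12 = 3.181 in².
Directional factor: 1.0 + 0.5 sin^1.5(50°) = 1.335.
F_nw = 0.6 × 70 × 1.335 = 56.08 ksi.
φR_n = 0.75 × 56.08 × 3.181 = 133.8 kips.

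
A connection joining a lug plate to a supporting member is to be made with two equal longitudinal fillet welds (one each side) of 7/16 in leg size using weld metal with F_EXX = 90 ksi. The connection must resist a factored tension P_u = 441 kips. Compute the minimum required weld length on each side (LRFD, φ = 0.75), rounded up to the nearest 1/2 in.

Throat t_e = 0.707 × 0.4375 = 0.3093 in.
φr_n = 0.75 × 0.6 × 90 × 0.3093 = 12.53 kips/in.
L_req = P_u / φr_n = 441 / 12.53 = 35.2 in total.
Per side: 35.2 / 2 = 17.6 in.
Round up → use L = 18 in on each side.

L = 18 in on each side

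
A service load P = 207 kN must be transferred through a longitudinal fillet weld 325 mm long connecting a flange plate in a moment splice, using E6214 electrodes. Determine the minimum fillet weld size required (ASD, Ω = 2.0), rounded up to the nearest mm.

E62XX → F_EXX = 620 MPa.
Total weld length L = 325 mm.
Required throat t_e = P × Ω / (0.6 F_EXX × L) = 207 × 2.0 / (0.6 × 620 × 325 × 10⁻³) = 3.424 mm.
Required leg w = t_e / 0.707 = 4.843 mm → use 5 mm.

w = 5 mm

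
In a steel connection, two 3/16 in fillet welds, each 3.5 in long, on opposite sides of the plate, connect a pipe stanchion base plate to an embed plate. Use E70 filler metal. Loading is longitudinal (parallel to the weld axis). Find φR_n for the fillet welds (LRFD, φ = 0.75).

E70XX → F_EXX = 70 ksi.
Effective throat t_e = 0.707 × 0.1875 = 0.1326 in.
Total length L = 7 in; A_we = 0.1326 × 7 = 0.9279 in².
F_nw = 0.6 F_EXX = 0.6 × 70 = 42 ksi.
φR_n = 0.75 × 42 × 0.9279 = 29.23 kip.

φR_n ≈ 29.2 kip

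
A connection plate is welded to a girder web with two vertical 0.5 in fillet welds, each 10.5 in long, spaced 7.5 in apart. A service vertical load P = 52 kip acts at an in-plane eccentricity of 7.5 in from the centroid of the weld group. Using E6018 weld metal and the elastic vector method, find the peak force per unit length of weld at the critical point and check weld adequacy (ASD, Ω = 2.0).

f_max ≈ 6.89 kip/in; NOT adequate

E60XX → F_EXX = 60 ksi.
Total weld length L_w = 21 in. Treat welds as unit-width lines.
Polar moment about centroid: J = 2[d³/12 + d(b/2)²] = 2[10.5³/12 + 10.5×3.75²] = 488.2 in³.
Direct shear f_v = P/L_w = 52 / 21 = 2.476 kip/in (vertical).
Torsion M = P·e = 52 × 7.5 = 390 kip·in.
Critical point at (x, y) = (3.75, 5.25) from centroid. f_tx = M·y/J = 4.194 kip/in; f_ty = M·x/J = 2.995 kip/in.
Resultant f_max = √[f_tx² + (f_v + f_ty)²] = √[4.194² + (2.476 + 2.995)²] = 6.894 kip/in.
Capacity per unit length: r_n/Ω = (1/2.0) × 0.6 × 60 × (0.707 × 0.5) = 6.363 kip/in.
6.894 > 6.363 → NOT adequate.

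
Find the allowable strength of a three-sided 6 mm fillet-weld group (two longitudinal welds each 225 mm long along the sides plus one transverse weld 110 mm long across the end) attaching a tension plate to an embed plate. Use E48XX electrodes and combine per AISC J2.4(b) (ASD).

R_n/Ω ≈ 342 kN

E48XX → F_EXX = 480 MPa.
t_e = 0.707 × 6 = 4.242 mm.
R_nwl = 0.6 × 480 × 4.242 × 450 × 10⁻³ = 549.8 kN (longitudinal, 2 welds).
R_nwt = 0.6 × 480 × 4.242 × 110 × 10⁻³ = 134.4 kN (transverse, base value).
(i) R_nwl + R_nwt = 684.1 kN; (ii) 0.85 R_nwl + 1.5 R_nwt = 668.9 kN.
R_n = max = 684.1 kN [governs: (i)]; R_n/Ω = 342.1 kN.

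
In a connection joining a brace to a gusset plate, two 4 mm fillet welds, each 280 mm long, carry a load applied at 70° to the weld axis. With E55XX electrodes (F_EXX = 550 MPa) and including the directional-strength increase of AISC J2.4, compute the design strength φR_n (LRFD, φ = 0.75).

φR_n ≈ 570 kN

t_e = 0.707 × 4 = 2.828 mm; A_we = 2.828 × 560 = 1584 mm².
Directional factor: 1.0 + 0.5 sin^1.5(70°) = 1.455.
F_nw = 0.6 × 550 × 1.455 = 480.3 MPa.
φR_n = 0.75 × 480.3 × 1584 × 10⁻³ = 570.5 kN.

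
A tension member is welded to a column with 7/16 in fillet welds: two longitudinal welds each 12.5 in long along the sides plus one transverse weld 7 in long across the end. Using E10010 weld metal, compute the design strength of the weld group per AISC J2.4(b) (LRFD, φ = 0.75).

φR_n ≈ 445 kip

E100XX → F_EXX = 100 ksi.
t_e = 0.707 × 0.4375 = 0.3093 in.
R_nwl = 0.6 × 100 × 0.3093 × 25 = 464 kip (longitudinal, 2 welds).
R_nwt = 0.6 × 100 × 0.3093 × 7 = 129.9 kip (transverse, base value).
(i) R_nwl + R_nwt = 593.9 kip; (ii) 0.85 R_nwl + 1.5 R_nwt = 589.2 kip.
R_n = max = 593.9 kip [governs: (i)]; φR_n = 445.4 kip.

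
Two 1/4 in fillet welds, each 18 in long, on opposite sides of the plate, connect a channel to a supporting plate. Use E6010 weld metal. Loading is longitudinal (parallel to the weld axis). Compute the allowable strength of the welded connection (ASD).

R_n/Ω ≈ 115 kips

E60XX → F_EXX = 60 ksi.
Effective throat t_e = 0.707 × 0.25 = 0.1767 in.
Total length L = 36 in; A_we = 0.1767 × 36 = 6.363 in².
F_nw = 0.6 F_EXX = 0.6 × 60 = 36 ksi.
R_n = 36 × 6.363 = 229.1 kips; R_n/Ω = 229.1/2.0 = 114.5 kips.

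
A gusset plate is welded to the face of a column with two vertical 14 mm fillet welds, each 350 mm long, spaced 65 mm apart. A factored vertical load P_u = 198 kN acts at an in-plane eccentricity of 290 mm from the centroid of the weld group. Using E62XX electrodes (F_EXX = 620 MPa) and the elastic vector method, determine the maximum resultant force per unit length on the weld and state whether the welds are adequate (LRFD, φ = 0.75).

Total weld length L_w = 700 mm. Treat welds as unit-width lines.
Polar moment about centroid: J = 2[d³/12 + d(b/2)²] = 2[350³/12 + 350×32.5²] = 7885000 mm³.
Direct shear f_v = P/L_w = 198×10³ / 700 = 282.9 N/mm (vertical).
Torsion M = P·e = 198×10³ × 290 = 57420000 N·mm.
Critical point at (x, y) = (32.5, 175) from centroid. f_tx = M·y/J = 1274 N/mm; f_ty = M·x/J = 236.7 N/mm.
Resultant f_max = √[f_tx² + (f_v + f_ty)²] = √[1274² + (282.9 + 236.7)²] = 1376 N/mm.
Capacity per unit length: φr_n = 0.75 × 0.6 × 620 × (0.707 × 14) = 2762 N/mm.
1376 ≤ 2762 → adequate.

f_max ≈ 1380 N/mm; adequate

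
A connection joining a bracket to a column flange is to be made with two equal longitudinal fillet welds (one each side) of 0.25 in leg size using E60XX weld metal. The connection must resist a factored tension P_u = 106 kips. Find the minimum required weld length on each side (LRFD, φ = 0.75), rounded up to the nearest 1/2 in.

L = 11.5 in on each side

E60XX → F_EXX = 60 ksi.
Throat t_e = 0.707 × 0.25 = 0.1767 in.
φr_n = 0.75 × 0.6 × 60 × 0.1767 = 4.772 kips/in.
L_req = P_u / φr_n = 106 / 4.772 = 22.21 in total.
Per side: 22.21 / 2 = 11.11 in.
Round up → use L = 11.5 in on each side.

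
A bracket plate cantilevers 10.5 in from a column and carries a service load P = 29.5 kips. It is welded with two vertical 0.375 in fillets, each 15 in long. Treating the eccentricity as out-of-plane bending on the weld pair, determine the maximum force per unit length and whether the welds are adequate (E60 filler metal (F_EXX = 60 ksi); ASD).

L_w = 2 × 15 = 30 in; section modulus (unit throat) S = 2 × L²/6 = 75 in².
Direct shear f_v = P/L_w = 29.5/30 = 0.9833 kip/in.
Moment M = P × e = 29.5 × 10.5 = 309.75 kip·in; bending f_b = M/S = 4.13 kip/in.
f_max = √(f_v² + f_b²) = √(0.9833² + 4.13²) = 4.245 kip/in.
r_n/Ω = (1/2.0) × 0.6 × 60 × (0.707 × 0.375) = 4.772 kip/in → adequate.

f_max ≈ 4.25 kip/in; adequate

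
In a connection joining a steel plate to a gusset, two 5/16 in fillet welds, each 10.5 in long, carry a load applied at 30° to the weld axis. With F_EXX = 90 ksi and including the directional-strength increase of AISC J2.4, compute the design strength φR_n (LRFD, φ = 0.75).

t_e = 0.707 × 0.3125 = 0.2209 in; A_we = 0.2209 × 21 = 4.64 in².
Directional factor: 1.0 + 0.5 sin^1.5(30°) = 1.177.
F_nw = 0.6 × 90 × 1.177 = 63.55 ksi.
φR_n = 0.75 × 63.55 × 4.64 = 221.1 kip.

φR_n ≈ 221 kip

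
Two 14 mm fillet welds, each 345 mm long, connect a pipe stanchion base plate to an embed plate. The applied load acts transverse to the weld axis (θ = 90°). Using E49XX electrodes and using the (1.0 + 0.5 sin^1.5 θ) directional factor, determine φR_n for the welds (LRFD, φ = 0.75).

E49XX → F_EXX = 490 MPa.
t_e = 0.707 × 14 = 9.898 mm; A_we = 9.898 × 690 = 6830 mm².
Directional factor: 1.0 + 0.5 sin^1.5(90°) = 1.5.
F_nw = 0.6 × 490 × 1.5 = 441 MPa.
φR_n = 0.75 × 441 × 6830 × 10⁻³ = 2259 kN.

φR_n ≈ 2260 kN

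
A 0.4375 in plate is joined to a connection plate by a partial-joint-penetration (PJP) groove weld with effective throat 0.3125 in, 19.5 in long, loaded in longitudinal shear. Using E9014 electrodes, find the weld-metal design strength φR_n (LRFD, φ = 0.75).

E90XX → F_EXX = 90 ksi.
Effective throat (given) t_e = 0.3125 in.
A_we = 0.3125 × 19.5 = 6.094 in².
F_nw = 0.6 F_EXX = 54 ksi.
φR_n = 0.75 × 54 × 6.094 = 246.8 kips.

φR_n ≈ 247 kips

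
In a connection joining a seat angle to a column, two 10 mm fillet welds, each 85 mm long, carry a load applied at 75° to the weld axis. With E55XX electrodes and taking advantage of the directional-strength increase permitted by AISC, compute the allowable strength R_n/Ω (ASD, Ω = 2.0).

R_n/Ω ≈ 292 kN

E55XX → F_EXX = 550 MPa.
t_e = 0.707 × 10 = 7.07 mm; A_we = 7.07 × 170 = 1202 mm².
Directional factor: 1.0 + 0.5 sin^1.5(75°) = 1.475.
F_nw = 0.6 × 550 × 1.475 = 486.6 MPa.
R_n/Ω = (486.6 × 1202) / 2.0 × 10⁻³ = 292.4 kN.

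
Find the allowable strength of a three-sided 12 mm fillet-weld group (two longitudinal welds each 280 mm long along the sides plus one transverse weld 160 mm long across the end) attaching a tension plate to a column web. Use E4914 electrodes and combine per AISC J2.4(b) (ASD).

R_n/Ω ≈ 898 kN

E49XX → F_EXX = 490 MPa.
t_e = 0.707 × 12 = 8.484 mm.
R_nwl = 0.6 × 490 × 8.484 × 560 × 10⁻³ = 1397 kN (longitudinal, 2 welds).
R_nwt = 0.6 × 490 × 8.484 × 160 × 10⁻³ = 399.1 kN (transverse, base value).
(i) R_nwl + R_nwt = 1796 kN; (ii) 0.85 R_nwl + 1.5 R_nwt = 1786 kN.
R_n = max = 1796 kN [governs: (i)]; R_n/Ω = 897.9 kN.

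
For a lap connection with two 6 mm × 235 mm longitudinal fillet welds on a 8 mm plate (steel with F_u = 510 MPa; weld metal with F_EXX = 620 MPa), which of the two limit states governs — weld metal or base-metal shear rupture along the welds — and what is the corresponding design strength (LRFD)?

φR_n ≈ 556 kN (weld metal governs)

t_e = 0.707 × 6 = 4.242 mm; L = 470 mm.
Weld metal: φR_n = 0.75 × 0.6 × 620 × 4.242 × 470 × 10⁻³ = 556.3 kN.
Base metal (shear rupture): φR_n = 0.75 × 0.6 × 510 × 8 × 470 × 10⁻³ = 862.9 kN.
Governing: weld metal.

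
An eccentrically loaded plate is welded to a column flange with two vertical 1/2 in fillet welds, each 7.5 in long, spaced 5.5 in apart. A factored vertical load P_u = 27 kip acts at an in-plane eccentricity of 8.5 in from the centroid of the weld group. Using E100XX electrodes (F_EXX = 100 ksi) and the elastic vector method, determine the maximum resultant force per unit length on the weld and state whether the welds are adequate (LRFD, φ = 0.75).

Total weld length L_w = 15 in. Treat welds as unit-width lines.
Polar moment about centroid: J = 2[d³/12 + d(b/2)²] = 2[7.5³/12 + 7.5×2.75²] = 183.8 in³.
Direct shear f_v = P/L_w = 27 / 15 = 1.8 kip/in (vertical).
Torsion M = P·e = 27 × 8.5 = 229.5 kip·in.
Critical point at (x, y) = (2.75, 3.75) from centroid. f_tx = M·y/J = 4.684 kip/in; f_ty = M·x/J = 3.435 kip/in.
Resultant f_max = √[f_tx² + (f_v + f_ty)²] = √[4.684² + (1.8 + 3.435)²] = 7.024 kip/in.
Capacity per unit length: φr_n = 0.75 × 0.6 × 100 × (0.707 × 0.5) = 15.91 kip/in.
7.024 ≤ 15.91 → adequate.

f_max ≈ 7.02 kip/in; adequate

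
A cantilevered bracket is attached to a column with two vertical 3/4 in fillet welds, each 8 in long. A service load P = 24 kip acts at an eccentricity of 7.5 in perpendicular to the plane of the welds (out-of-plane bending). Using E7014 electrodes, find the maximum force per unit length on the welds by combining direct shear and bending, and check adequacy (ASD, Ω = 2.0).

E70XX → F_EXX = 70 ksi.
L_w = 2 × 8 = 16 in; section modulus (unit throat) S = 2 × L²/6 = 21.33 in².
Direct shear f_v = P/L_w = 24/16 = 1.5 kip/in.
Moment M = P × e = 24 × 7.5 = 180 kip·in; bending f_b = M/S = 8.438 kip/in.
f_max = √(f_v² + f_b²) = √(1.5² + 8.438²) = 8.57 kip/in.
r_n/Ω = (1/2.0) × 0.6 × 70 × (0.707 × 0.75) = 11.14 kip/in → adequate.

f_max ≈ 8.57 kip/in; adequate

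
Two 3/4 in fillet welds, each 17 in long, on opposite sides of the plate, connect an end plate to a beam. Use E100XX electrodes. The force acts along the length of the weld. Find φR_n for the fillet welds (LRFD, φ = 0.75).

E100XX → F_EXX = 100 ksi.
Effective throat t_e = 0.707 × 0.75 = 0.5302 in.
Total length L = 34 in; A_we = 0.5302 × 34 = 18.03 in².
F_nw = 0.6 F_EXX = 0.6 × 100 = 60 ksi.
φR_n = 0.75 × 60 × 18.03 = 811.3 kips.

φR_n ≈ 811 kips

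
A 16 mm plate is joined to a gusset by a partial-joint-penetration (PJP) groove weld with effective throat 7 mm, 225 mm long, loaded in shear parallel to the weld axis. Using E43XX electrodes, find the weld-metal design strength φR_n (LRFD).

E43XX → F_EXX = 430 MPa.
Effective throat (given) t_e = 7 mm.
A_we = 7 × 225 = 1575 mm².
F_nw = 0.6 F_EXX = 258 MPa.
φR_n = 0.75 × 258 × 1575 × 10⁻³ = 304.8 kN.

φR_n ≈ 305 kN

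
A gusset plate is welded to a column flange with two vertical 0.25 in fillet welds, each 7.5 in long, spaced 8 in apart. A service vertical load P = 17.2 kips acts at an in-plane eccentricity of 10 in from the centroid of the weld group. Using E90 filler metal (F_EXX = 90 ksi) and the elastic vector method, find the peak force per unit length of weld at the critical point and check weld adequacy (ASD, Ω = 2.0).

f_max ≈ 3.95 kip/in; adequate

Total weld length L_w = 15 in. Treat welds as unit-width lines.
Polar moment about centroid: J = 2[d³/12 + d(b/2)²] = 2[7.5³/12 + 7.5×4²] = 310.3 in³.
Direct shear f_v = P/L_w = 17.2 / 15 = 1.147 kip/in (vertical).
Torsion M = P·e = 17.2 × 10 = 172 kip·in.
Critical point at (x, y) = (4, 3.75) from centroid. f_tx = M·y/J = 2.079 kip/in; f_ty = M·x/J = 2.217 kip/in.
Resultant f_max = √[f_tx² + (f_v + f_ty)²] = √[2.079² + (1.147 + 2.217)²] = 3.954 kip/in.
Capacity per unit length: r_n/Ω = (1/2.0) × 0.6 × 90 × (0.707 × 0.25) = 4.772 kip/in.
3.954 ≤ 4.772 → adequate.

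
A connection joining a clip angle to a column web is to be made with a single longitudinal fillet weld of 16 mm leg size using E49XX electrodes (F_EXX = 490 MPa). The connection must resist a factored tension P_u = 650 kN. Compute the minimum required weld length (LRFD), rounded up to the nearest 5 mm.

L = 265 mm

Throat t_e = 0.707 × 16 = 11.31 mm.
φr_n = 0.75 × 0.6 × 490 × 11.31 × 10⁻³ = 2.494 kN/mm.
L_req = P_u / φr_n = 650 / 2.494 = 260.6 mm total.
Round up → use L = 265 mm.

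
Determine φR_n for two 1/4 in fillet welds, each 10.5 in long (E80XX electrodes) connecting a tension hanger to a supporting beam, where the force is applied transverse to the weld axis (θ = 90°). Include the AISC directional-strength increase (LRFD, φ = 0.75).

φR_n ≈ 200 kips

E80XX → F_EXX = 80 ksi.
t_e = 0.707 × 0.25 = 0.1767 in; A_we = 0.1767 × 21 = 3.712 in².
Directional factor: 1.0 + 0.5 sin^1.5(90°) = 1.5.
F_nw = 0.6 × 80 × 1.5 = 72 ksi.
φR_n = 0.75 × 72 × 3.712 = 200.4 kips.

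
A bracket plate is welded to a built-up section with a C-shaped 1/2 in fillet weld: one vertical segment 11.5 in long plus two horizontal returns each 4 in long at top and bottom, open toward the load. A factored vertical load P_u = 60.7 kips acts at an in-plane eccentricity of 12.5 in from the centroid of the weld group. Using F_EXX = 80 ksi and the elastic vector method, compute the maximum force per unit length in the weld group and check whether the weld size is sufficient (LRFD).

Total weld length L_w = 19.5 in. Treat welds as unit-width lines.
Centroid: x̄ = 2×4×2 / 19.5 = 0.8205 in from the vertical weld.
Polar moment about centroid: J = I_x + I_y = [11.5³/12 + 2×4×5.75²] + [11.5×0.8205² + 2(4³/12 + 4×1.179²)] = 420.8 in³.
Direct shear f_v = P/L_w = 60.7 / 19.5 = 3.113 kip/in (vertical).
Torsion M = P·e = 60.7 × 12.5 = 758.75 kip·in.
Critical point at (x, y) = (3.179, 5.75) from centroid. f_tx = M·y/J = 10.37 kip/in; f_ty = M·x/J = 5.733 kip/in.
Resultant f_max = √[f_tx² + (f_v + f_ty)²] = √[10.37² + (3.113 + 5.733)²] = 13.63 kip/in.
Capacity per unit length: φr_n = 0.75 × 0.6 × 80 × (0.707 × 0.5) = 12.73 kip/in.
13.63 > 12.73 → NOT adequate.

f_max ≈ 13.6 kip/in; NOT adequate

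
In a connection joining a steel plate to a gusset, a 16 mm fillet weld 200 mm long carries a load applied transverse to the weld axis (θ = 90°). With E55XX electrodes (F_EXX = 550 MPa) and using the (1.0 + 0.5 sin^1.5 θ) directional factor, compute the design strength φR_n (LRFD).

φR_n ≈ 840 kN

t_e = 0.707 × 16 = 11.31 mm; A_we = 11.31 × 200 = 2262 mm².
Directional factor: 1.0 + 0.5 sin^1.5(90°) = 1.5.
F_nw = 0.6 × 550 × 1.5 = 495 MPa.
φR_n = 0.75 × 495 × 2262 × 10⁻³ = 839.9 kN.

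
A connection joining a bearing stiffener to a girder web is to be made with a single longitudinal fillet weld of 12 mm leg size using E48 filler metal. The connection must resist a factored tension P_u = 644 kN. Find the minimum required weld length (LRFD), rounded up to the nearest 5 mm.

L = 355 mm

E48XX → F_EXX = 480 MPa.
Throat t_e = 0.707 × 12 = 8.484 mm.
φr_n = 0.75 × 0.6 × 480 × 8.484 × 10⁻³ = 1.833 kN/mm.
L_req = P_u / φr_n = 644 / 1.833 = 351.4 mm total.
Round up → use L = 355 mm.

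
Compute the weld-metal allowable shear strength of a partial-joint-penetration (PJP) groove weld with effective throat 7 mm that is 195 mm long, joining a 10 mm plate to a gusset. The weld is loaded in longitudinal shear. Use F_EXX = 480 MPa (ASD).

Effective throat (given) t_e = 7 mm.
A_we = 7 × 195 = 1365 mm².
F_nw = 0.6 F_EXX = 288 MPa.
R_n/Ω = (288 × 1365) / 2.0 × 10⁻³ = 196.6 kN.

R_n/Ω ≈ 197 kN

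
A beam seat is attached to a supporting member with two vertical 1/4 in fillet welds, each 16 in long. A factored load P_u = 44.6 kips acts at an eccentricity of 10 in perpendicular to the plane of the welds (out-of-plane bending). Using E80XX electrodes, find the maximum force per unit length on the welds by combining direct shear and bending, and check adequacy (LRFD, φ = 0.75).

f_max ≈ 5.41 kip/in; adequate

E80XX → F_EXX = 80 ksi.
L_w = 2 × 16 = 32 in; section modulus (unit throat) S = 2 × L²/6 = 85.33 in².
Direct shear f_v = P/L_w = 44.6/32 = 1.394 kip/in.
Moment M = P × e = 44.6 × 10 = 446 kip·in; bending f_b = M/S = 5.227 kip/in.
f_max = √(f_v² + f_b²) = √(1.394² + 5.227²) = 5.409 kip/in.
φr_n = 0.75 × 0.6 × 80 × (0.707 × 0.25) = 6.363 kip/in → adequate.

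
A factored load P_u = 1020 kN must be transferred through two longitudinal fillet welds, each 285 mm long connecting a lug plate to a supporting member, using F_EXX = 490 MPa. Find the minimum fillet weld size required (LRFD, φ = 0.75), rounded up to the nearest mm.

w = 12 mm

Total weld length L = 570 mm.
Required throat t_e = P_u / (φ × 0.6 F_EXX × L) = 1020 / (0.75 × 0.6 × 490 × 570 × 10⁻³) = 8.116 mm.
Required leg w = t_e / 0.707 = 11.48 mm → use 12 mm.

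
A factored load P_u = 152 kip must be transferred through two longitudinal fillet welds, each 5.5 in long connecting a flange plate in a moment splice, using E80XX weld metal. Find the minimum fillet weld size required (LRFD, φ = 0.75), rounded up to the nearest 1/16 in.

E80XX → F_EXX = 80 ksi.
Total weld length L = 11 in.
Required throat t_e = P_u / (φ × 0.6 F_EXX × L) = 152 / (0.75 × 0.6 × 80 × 11) = 0.3838 in.
Required leg w = t_e / 0.707 = 0.5429 in → use 9/16 in.

w = 9/16 in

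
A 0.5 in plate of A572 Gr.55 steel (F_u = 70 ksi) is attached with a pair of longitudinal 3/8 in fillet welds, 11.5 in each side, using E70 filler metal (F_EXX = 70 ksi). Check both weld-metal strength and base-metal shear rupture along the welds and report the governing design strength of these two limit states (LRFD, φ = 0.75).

t_e = 0.707 × 0.375 = 0.2651 in; L = 23 in.
Weld metal: φR_n = 0.75 × 0.6 × 70 × 0.2651 × 23 = 192.1 kip.
Base metal (shear rupture): φR_n = 0.75 × 0.6 × 70 × 0.5 × 23 = 362.2 kip.
Governing: weld metal.

φR_n ≈ 192 kip (weld metal governs)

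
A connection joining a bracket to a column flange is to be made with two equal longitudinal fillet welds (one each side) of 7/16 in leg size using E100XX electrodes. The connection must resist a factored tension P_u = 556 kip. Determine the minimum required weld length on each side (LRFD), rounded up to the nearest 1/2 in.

E100XX → F_EXX = 100 ksi.
Throat t_e = 0.707 × 0.4375 = 0.3093 in.
φr_n = 0.75 × 0.6 × 100 × 0.3093 = 13.92 kip/in.
L_req = P_u / φr_n = 556 / 13.92 = 39.95 in total.
Per side: 39.95 / 2 = 19.97 in.
Round up → use L = 20 in on each side.

L = 20 in on each side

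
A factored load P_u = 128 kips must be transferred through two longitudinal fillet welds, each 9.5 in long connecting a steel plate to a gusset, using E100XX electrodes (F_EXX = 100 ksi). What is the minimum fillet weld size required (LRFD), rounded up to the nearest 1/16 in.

w = 1/4 in

Total weld length L = 19 in.
Required throat t_e = P_u / (φ × 0.6 F_EXX × L) = 128 / (0.75 × 0.6 × 100 × 19) = 0.1497 in.
Required leg w = t_e / 0.707 = 0.2118 in → use 1/4 in.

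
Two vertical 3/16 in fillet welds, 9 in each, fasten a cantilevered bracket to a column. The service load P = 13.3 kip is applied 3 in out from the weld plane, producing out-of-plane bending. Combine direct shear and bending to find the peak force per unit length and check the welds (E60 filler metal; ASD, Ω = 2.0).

E60XX → F_EXX = 60 ksi.
L_w = 2 × 9 = 18 in; section modulus (unit throat) S = 2 × L²/6 = 27 in².
Direct shear f_v = P/L_w = 13.3/18 = 0.7389 kip/in.
Moment M = P × e = 13.3 × 3 = 39.9 kip·in; bending f_b = M/S = 1.478 kip/in.
f_max = √(f_v² + f_b²) = √(0.7389² + 1.478²) = 1.652 kip/in.
r_n/Ω = (1/2.0) × 0.6 × 60 × (0.707 × 0.1875) = 2.386 kip/in → adequate.

f_max ≈ 1.65 kip/in; adequate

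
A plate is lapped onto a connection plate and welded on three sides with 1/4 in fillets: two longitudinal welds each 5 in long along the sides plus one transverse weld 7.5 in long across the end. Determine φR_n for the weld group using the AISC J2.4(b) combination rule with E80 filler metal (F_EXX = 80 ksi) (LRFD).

φR_n ≈ 126 kip

t_e = 0.707 × 0.25 = 0.1767 in.
R_nwl = 0.6 × 80 × 0.1767 × 10 = 84.84 kip (longitudinal, 2 welds).
R_nwt = 0.6 × 80 × 0.1767 × 7.5 = 63.63 kip (transverse, base value).
(i) R_nwl + R_nwt = 148.5 kip; (ii) 0.85 R_nwl + 1.5 R_nwt = 167.6 kip.
R_n = max = 167.6 kip [governs: (ii)]; φR_n = 125.7 kip.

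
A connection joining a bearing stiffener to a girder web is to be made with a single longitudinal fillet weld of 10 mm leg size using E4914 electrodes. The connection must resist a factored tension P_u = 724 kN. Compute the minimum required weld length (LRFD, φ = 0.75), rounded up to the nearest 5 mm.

L = 465 mm

E49XX → F_EXX = 490 MPa.
Throat t_e = 0.707 × 10 = 7.07 mm.
φr_n = 0.75 × 0.6 × 490 × 7.07 × 10⁻³ = 1.559 kN/mm.
L_req = P_u / φr_n = 724 / 1.559 = 464.4 mm total.
Round up → use L = 465 mm.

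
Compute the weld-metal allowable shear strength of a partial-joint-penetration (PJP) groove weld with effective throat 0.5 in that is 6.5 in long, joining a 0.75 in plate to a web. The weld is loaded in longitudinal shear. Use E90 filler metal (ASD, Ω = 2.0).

E90XX → F_EXX = 90 ksi.
Effective throat (given) t_e = 0.5 in.
A_we = 0.5 × 6.5 = 3.25 in².
F_nw = 0.6 F_EXX = 54 ksi.
R_n/Ω = (54 × 3.25) / 2.0 = 87.75 kips.

R_n/Ω ≈ 87.8 kips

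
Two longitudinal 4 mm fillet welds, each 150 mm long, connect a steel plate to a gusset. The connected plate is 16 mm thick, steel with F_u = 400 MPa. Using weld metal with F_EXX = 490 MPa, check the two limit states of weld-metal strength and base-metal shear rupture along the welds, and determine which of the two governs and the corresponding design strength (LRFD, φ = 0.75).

t_e = 0.707 × 4 = 2.828 mm; L = 300 mm.
Weld metal: φR_n = 0.75 × 0.6 × 490 × 2.828 × 300 × 10⁻³ = 187.1 kN.
Base metal (shear rupture): φR_n = 0.75 × 0.6 × 400 × 16 × 300 × 10⁻³ = 864 kN.
Governing: weld metal.

φR_n ≈ 187 kN (weld metal governs)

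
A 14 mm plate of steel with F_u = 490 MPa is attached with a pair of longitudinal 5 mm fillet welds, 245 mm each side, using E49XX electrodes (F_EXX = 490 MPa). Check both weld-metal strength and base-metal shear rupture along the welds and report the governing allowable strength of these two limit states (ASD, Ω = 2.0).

R_n/Ω ≈ 255 kN (weld metal governs)

t_e = 0.707 × 5 = 3.535 mm; L = 490 mm.
Weld metal: R_n/Ω = (1/2.0) × 0.6 × 490 × 3.535 × 490 × 10⁻³ = 254.6 kN.
Base metal (shear rupture): R_n/Ω = (1/2.0) × 0.6 × 490 × 14 × 490 × 10⁻³ = 1008 kN.
Governing: weld metal.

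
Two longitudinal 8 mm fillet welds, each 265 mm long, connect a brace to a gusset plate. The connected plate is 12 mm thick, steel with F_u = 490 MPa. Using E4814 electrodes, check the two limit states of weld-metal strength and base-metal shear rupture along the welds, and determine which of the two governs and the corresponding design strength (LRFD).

φR_n ≈ 647 kN (weld metal governs)

E48XX → F_EXX = 480 MPa.
t_e = 0.707 × 8 = 5.656 mm; L = 530 mm.
Weld metal: φR_n = 0.75 × 0.6 × 480 × 5.656 × 530 × 10⁻³ = 647.5 kN.
Base metal (shear rupture): φR_n = 0.75 × 0.6 × 490 × 12 × 530 × 10⁻³ = 1402 kN.
Governing: weld metal.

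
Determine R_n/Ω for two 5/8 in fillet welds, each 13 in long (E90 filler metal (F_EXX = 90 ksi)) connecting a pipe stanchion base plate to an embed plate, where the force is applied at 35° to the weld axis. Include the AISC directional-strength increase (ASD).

t_e = 0.707 × 0.625 = 0.4419 in; A_we = 0.4419 × 26 = 11.49 in².
Directional factor: 1.0 + 0.5 sin^1.5(35°) = 1.217.
F_nw = 0.6 × 90 × 1.217 = 65.73 ksi.
R_n/Ω = (65.73 × 11.49) / 2.0 = 377.6 kips.

R_n/Ω ≈ 378 kips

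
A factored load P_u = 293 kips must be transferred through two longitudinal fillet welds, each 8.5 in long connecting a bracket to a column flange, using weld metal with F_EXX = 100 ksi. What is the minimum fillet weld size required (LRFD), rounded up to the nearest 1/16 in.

w = 9/16 in

Total weld length L = 17 in.
Required throat t_e = P_u / (φ × 0.6 F_EXX × L) = 293 / (0.75 × 0.6 × 100 × 17) = 0.383 in.
Required leg w = t_e / 0.707 = 0.5417 in → use 9/16 in.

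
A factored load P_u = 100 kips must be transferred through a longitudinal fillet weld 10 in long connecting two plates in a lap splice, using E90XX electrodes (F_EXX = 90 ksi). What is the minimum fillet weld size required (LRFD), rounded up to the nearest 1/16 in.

Total weld length L = 10 in.
Required throat t_e = P_u / (φ × 0.6 F_EXX × L) = 100 / (0.75 × 0.6 × 90 × 10) = 0.2469 in.
Required leg w = t_e / 0.707 = 0.3492 in → use 3/8 in.

w = 3/8 in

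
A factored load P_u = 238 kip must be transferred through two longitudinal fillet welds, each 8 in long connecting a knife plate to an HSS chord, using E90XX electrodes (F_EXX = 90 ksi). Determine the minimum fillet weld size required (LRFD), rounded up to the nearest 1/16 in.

Total weld length L = 16 in.
Required throat t_e = P_u / (φ × 0.6 F_EXX × L) = 238 / (0.75 × 0.6 × 90 × 16) = 0.3673 in.
Required leg w = t_e / 0.707 = 0.5195 in → use 9/16 in.

w = 9/16 in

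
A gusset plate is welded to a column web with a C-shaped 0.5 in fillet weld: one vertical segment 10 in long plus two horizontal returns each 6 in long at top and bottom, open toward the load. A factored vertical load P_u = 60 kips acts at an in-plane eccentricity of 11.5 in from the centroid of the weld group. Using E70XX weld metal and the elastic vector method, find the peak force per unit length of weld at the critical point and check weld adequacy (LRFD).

E70XX → F_EXX = 70 ksi.
Total weld length L_w = 22 in. Treat welds as unit-width lines.
Centroid: x̄ = 2×6×3 / 22 = 1.636 in from the vertical weld.
Polar moment about centroid: J = I_x + I_y = [10³/12 + 2×6×5²] + [10×1.636² + 2(6³/12 + 6×1.364²)] = 468.4 in³.
Direct shear f_v = P/L_w = 60 / 22 = 2.727 kip/in (vertical).
Torsion M = P·e = 60 × 11.5 = 690 kip·in.
Critical point at (x, y) = (4.364, 5) from centroid. f_tx = M·y/J = 7.365 kip/in; f_ty = M·x/J = 6.428 kip/in.
Resultant f_max = √[f_tx² + (f_v + f_ty)²] = √[7.365² + (2.727 + 6.428)²] = 11.75 kip/in.
Capacity per unit length: φr_n = 0.75 × 0.6 × 70 × (0.707 × 0.5) = 11.14 kip/in.
11.75 > 11.14 → NOT adequate.

f_max ≈ 11.7 kip/in; NOT adequate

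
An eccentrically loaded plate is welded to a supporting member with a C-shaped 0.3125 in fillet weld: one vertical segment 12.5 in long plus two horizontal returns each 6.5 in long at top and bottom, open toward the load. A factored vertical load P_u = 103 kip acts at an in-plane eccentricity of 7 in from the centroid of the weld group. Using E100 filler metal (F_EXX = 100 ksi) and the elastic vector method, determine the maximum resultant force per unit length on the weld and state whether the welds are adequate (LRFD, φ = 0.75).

f_max ≈ 10.3 kip/in; NOT adequate

Total weld length L_w = 25.5 in. Treat welds as unit-width lines.
Centroid: x̄ = 2×6.5×3.25 / 25.5 = 1.657 in from the vertical weld.
Polar moment about centroid: J = I_x + I_y = [12.5³/12 + 2×6.5×6.25²] + [12.5×1.657² + 2(6.5³/12 + 6.5×1.593²)] = 783.7 in³.
Direct shear f_v = P/L_w = 103 / 25.5 = 4.039 kip/in (vertical).
Torsion M = P·e = 103 × 7 = 721 kip·in.
Critical point at (x, y) = (4.843, 6.25) from centroid. f_tx = M·y/J = 5.75 kip/in; f_ty = M·x/J = 4.456 kip/in.
Resultant f_max = √[f_tx² + (f_v + f_ty)²] = √[5.75² + (4.039 + 4.456)²] = 10.26 kip/in.
Capacity per unit length: φr_n = 0.75 × 0.6 × 100 × (0.707 × 0.3125) = 9.942 kip/in.
10.26 > 9.942 → NOT adequate.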